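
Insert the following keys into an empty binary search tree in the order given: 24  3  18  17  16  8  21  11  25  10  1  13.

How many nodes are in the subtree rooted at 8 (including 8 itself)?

4

24: root
3: left child of 24 (depth 1)
18: right child of 3 (depth 2)
17: left child of 18 (depth 3)
16: left child of 17 (depth 4)
8: left child of 16 (depth 5)
21: right child of 18 (depth 3)
11: right child of 8 (depth 6)
25: right child of 24 (depth 1)
10: left child of 11 (depth 7)
1: left child of 3 (depth 2)
13: right child of 11 (depth 7)

Subtree rooted at 8 contains: 8, 11, 10, 13 — 4 nodes.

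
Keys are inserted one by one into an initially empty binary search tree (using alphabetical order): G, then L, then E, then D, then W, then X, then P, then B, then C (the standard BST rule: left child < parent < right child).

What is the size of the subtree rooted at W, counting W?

Insert G: tree is empty, so G becomes the root.
Insert L: L > G → go right. Place as right child of G.
Insert E: E < G → go left. Place as left child of G.
Insert D: D < G → go left; D < E → go left. Place as left child of E.
Insert W: W > G → go right; W > L → go right. Place as right child of L.
Insert X: X > G → go right; X > L → go right; X > W → go right. Place as right child of W.
Insert P: P > G → go right; P > L → go right; P < W → go left. Place as left child of W.
Insert B: B < G → go left; B < E → go left; B < D → go left. Place as left child of D.
Insert C: C < G → go left; C < E → go left; C < D → go left; C > B → go right. Place as right child of B.

Subtree rooted at W contains: W, P, X — 3 nodes.

3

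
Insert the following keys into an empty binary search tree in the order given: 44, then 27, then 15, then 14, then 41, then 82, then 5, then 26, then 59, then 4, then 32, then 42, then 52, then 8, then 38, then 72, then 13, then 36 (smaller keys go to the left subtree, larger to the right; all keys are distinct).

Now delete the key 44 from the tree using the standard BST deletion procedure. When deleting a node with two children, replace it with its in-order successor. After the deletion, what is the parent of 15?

27

Resulting structure (node: left, right):
  44: L=27, R=82
  27: L=15, R=41
  15: L=14, R=26
  14: L=5, R=–
  41: L=32, R=42
  82: L=59, R=–
  5: L=4, R=8
  26: L=–, R=–
  59: L=52, R=72
  4: L=–, R=–
  32: L=–, R=38
  42: L=–, R=–
  52: L=–, R=–
  8: L=–, R=13
  38: L=36, R=–
  72: L=–, R=–
  13: L=–, R=–
  36: L=–, R=–

Delete 44 (two children — replace with in-order successor).
After deletion, 15's parent is 27.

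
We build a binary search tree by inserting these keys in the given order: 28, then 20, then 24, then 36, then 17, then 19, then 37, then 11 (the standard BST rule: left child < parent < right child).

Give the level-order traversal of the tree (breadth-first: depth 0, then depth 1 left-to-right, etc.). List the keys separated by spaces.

Resulting structure (node: left, right):
  28: L=20, R=36
  20: L=17, R=24
  24: L=–, R=–
  36: L=–, R=37
  17: L=11, R=19
  19: L=–, R=–
  37: L=–, R=–
  11: L=–, R=–

28 20 36 17 24 37 11 19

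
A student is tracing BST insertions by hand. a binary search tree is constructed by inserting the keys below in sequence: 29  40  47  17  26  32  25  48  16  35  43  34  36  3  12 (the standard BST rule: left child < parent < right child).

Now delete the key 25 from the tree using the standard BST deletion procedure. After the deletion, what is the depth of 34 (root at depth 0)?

Resulting structure (node: left, right):
  29: L=17, R=40
  40: L=32, R=47
  47: L=43, R=48
  17: L=16, R=26
  26: L=25, R=–
  32: L=–, R=35
  25: L=–, R=–
  48: L=–, R=–
  16: L=3, R=–
  35: L=34, R=36
  43: L=–, R=–
  34: L=–, R=–
  36: L=–, R=–
  3: L=–, R=12
  12: L=–, R=–

Delete 25 (at most one child — splice it out).
After deletion, path to 34: 29 → 40 → 32 → 35 → 34.

4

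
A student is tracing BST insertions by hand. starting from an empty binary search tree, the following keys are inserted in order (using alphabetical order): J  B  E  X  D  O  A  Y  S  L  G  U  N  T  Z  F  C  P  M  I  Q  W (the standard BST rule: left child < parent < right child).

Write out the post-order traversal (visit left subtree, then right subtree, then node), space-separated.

A C D F I G E B M N L Q P T W U S O Z Y X J

Insert J: tree is empty, so J becomes the root.
Insert B: B < J → go left. Place as left child of J.
Insert E: E < J → go left; E > B → go right. Place as right child of B.
Insert X: X > J → go right. Place as right child of J.
Insert D: D < J → go left; D > B → go right; D < E → go left. Place as left child of E.
Insert O: O > J → go right; O < X → go left. Place as left child of X.
Insert A: A < J → go left; A < B → go left. Place as left child of B.
Insert Y: Y > J → go right; Y > X → go right. Place as right child of X.
Insert S: S > J → go right; S < X → go left; S > O → go right. Place as right child of O.
Insert L: L > J → go right; L < X → go left; L < O → go left. Place as left child of O.
Insert G: G < J → go left; G > B → go right; G > E → go right. Place as right child of E.
Insert U: U > J → go right; U < X → go left; U > O → go right; U > S → go right. Place as right child of S.
Insert N: N > J → go right; N < X → go left; N < O → go left; N > L → go right. Place as right child of L.
Insert T: T > J → go right; T < X → go left; T > O → go right; T > S → go right; T < U → go left. Place as left child of U.
Insert Z: Z > J → go right; Z > X → go right; Z > Y → go right. Place as right child of Y.
Insert F: F < J → go left; F > B → go right; F > E → go right; F < G → go left. Place as left child of G.
Insert C: C < J → go left; C > B → go right; C < E → go left; C < D → go left. Place as left child of D.
Insert P: P > J → go right; P < X → go left; P > O → go right; P < S → go left. Place as left child of S.
Insert M: M > J → go right; M < X → go left; M < O → go left; M > L → go right; M < N → go left. Place as left child of N.
Insert I: I < J → go left; I > B → go right; I > E → go right; I > G → go right. Place as right child of G.
Insert Q: Q > J → go right; Q < X → go left; Q > O → go right; Q < S → go left; Q > P → go right. Place as right child of P.
Insert W: W > J → go right; W < X → go left; W > O → go right; W > S → go right; W > U → go right. Place as right child of U.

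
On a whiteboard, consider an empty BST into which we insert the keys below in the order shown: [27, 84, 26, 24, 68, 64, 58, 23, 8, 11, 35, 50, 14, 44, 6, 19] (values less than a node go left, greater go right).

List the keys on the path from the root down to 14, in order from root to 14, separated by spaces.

27 26 24 23 8 11 14

27: root
84: right child of 27 (depth 1)
26: left child of 27 (depth 1)
24: left child of 26 (depth 2)
68: left child of 84 (depth 2)
64: left child of 68 (depth 3)
58: left child of 64 (depth 4)
23: left child of 24 (depth 3)
8: left child of 23 (depth 4)
11: right child of 8 (depth 5)
35: left child of 58 (depth 5)
50: right child of 35 (depth 6)
14: right child of 11 (depth 6)
44: left child of 50 (depth 7)
6: left child of 8 (depth 5)
19: right child of 14 (depth 7)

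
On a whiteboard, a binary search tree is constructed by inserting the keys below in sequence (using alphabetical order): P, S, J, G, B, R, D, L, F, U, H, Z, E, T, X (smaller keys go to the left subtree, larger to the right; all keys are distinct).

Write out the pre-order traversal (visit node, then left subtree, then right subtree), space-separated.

P J G B D F E H L S R U T Z X

Resulting structure (node: left, right):
  P: L=J, R=S
  S: L=R, R=U
  J: L=G, R=L
  G: L=B, R=H
  B: L=–, R=D
  R: L=–, R=–
  D: L=–, R=F
  L: L=–, R=–
  F: L=E, R=–
  U: L=T, R=Z
  H: L=–, R=–
  Z: L=X, R=–
  E: L=–, R=–
  T: L=–, R=–
  X: L=–, R=–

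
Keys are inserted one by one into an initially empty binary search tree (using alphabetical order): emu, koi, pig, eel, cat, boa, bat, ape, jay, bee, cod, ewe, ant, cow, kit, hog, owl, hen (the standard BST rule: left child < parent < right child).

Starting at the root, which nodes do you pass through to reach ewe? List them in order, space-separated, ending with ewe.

emu koi jay ewe

Insert emu: tree is empty, so emu becomes the root.
Insert koi: koi > emu → go right. Place as right child of emu.
Insert pig: pig > emu → go right; pig > koi → go right. Place as right child of koi.
Insert eel: eel < emu → go left. Place as left child of emu.
Insert cat: cat < emu → go left; cat < eel → go left. Place as left child of eel.
Insert boa: boa < emu → go left; boa < eel → go left; boa < cat → go left. Place as left child of cat.
Insert bat: bat < emu → go left; bat < eel → go left; bat < cat → go left; bat < boa → go left. Place as left child of boa.
Insert ape: ape < emu → go left; ape < eel → go left; ape < cat → go left; ape < boa → go left; ape < bat → go left. Place as left child of bat.
Insert jay: jay > emu → go right; jay < koi → go left. Place as left child of koi.
Insert bee: bee < emu → go left; bee < eel → go left; bee < cat → go left; bee < boa → go left; bee > bat → go right. Place as right child of bat.
Insert cod: cod < emu → go left; cod < eel → go left; cod > cat → go right. Place as right child of cat.
Insert ewe: ewe > emu → go right; ewe < koi → go left; ewe < jay → go left. Place as left child of jay.
Insert ant: ant < emu → go left; ant < eel → go left; ant < cat → go left; ant < boa → go left; ant < bat → go left; ant < ape → go left. Place as left child of ape.
Insert cow: cow < emu → go left; cow < eel → go left; cow > cat → go right; cow > cod → go right. Place as right child of cod.
Insert kit: kit > emu → go right; kit < koi → go left; kit > jay → go right. Place as right child of jay.
Insert hog: hog > emu → go right; hog < koi → go left; hog < jay → go left; hog > ewe → go right. Place as right child of ewe.
Insert owl: owl > emu → go right; owl > koi → go right; owl < pig → go left. Place as left child of pig.
Insert hen: hen > emu → go right; hen < koi → go left; hen < jay → go left; hen > ewe → go right; hen < hog → go left. Place as left child of hog.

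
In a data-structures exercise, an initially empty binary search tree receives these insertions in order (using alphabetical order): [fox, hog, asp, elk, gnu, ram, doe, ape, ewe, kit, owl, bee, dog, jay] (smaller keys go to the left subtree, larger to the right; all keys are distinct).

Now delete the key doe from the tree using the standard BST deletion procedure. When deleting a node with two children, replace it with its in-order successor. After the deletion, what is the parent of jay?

fox: root
hog: right child of fox (depth 1)
asp: left child of fox (depth 1)
elk: right child of asp (depth 2)
gnu: left child of hog (depth 2)
ram: right child of hog (depth 2)
doe: left child of elk (depth 3)
ape: left child of asp (depth 2)
ewe: right child of elk (depth 3)
kit: left child of ram (depth 3)
owl: right child of kit (depth 4)
bee: left child of doe (depth 4)
dog: right child of doe (depth 4)
jay: left child of kit (depth 4)

Delete doe (two children — replace with in-order successor).
After deletion, jay's parent is kit.

kit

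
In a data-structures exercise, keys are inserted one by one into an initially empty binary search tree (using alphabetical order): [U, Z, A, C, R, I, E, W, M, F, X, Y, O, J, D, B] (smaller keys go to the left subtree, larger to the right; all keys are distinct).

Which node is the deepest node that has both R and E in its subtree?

Insert U: tree is empty, so U becomes the root.
Insert Z: Z > U → go right. Place as right child of U.
Insert A: A < U → go left. Place as left child of U.
Insert C: C < U → go left; C > A → go right. Place as right child of A.
Insert R: R < U → go left; R > A → go right; R > C → go right. Place as right child of C.
Insert I: I < U → go left; I > A → go right; I > C → go right; I < R → go left. Place as left child of R.
Insert E: E < U → go left; E > A → go right; E > C → go right; E < R → go left; E < I → go left. Place as left child of I.
Insert W: W > U → go right; W < Z → go left. Place as left child of Z.
Insert M: M < U → go left; M > A → go right; M > C → go right; M < R → go left; M > I → go right. Place as right child of I.
Insert F: F < U → go left; F > A → go right; F > C → go right; F < R → go left; F < I → go left; F > E → go right. Place as right child of E.
Insert X: X > U → go right; X < Z → go left; X > W → go right. Place as right child of W.
Insert Y: Y > U → go right; Y < Z → go left; Y > W → go right; Y > X → go right. Place as right child of X.
Insert O: O < U → go left; O > A → go right; O > C → go right; O < R → go left; O > I → go right; O > M → go right. Place as right child of M.
Insert J: J < U → go left; J > A → go right; J > C → go right; J < R → go left; J > I → go right; J < M → go left. Place as left child of M.
Insert D: D < U → go left; D > A → go right; D > C → go right; D < R → go left; D < I → go left; D < E → go left. Place as left child of E.
Insert B: B < U → go left; B > A → go right; B < C → go left. Place as left child of C.

Path to R: U → A → C → R
Path to E: U → A → C → R → I → E
R lies on both paths and is an ancestor of the other node.

R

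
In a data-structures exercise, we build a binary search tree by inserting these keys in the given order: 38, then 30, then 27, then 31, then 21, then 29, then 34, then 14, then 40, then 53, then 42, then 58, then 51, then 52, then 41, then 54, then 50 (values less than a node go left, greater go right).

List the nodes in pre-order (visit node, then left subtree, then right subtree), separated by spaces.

Insert 38: tree is empty, so 38 becomes the root.
Insert 30: 30 < 38 → go left. Place as left child of 38.
Insert 27: 27 < 38 → go left; 27 < 30 → go left. Place as left child of 30.
Insert 31: 31 < 38 → go left; 31 > 30 → go right. Place as right child of 30.
Insert 21: 21 < 38 → go left; 21 < 30 → go left; 21 < 27 → go left. Place as left child of 27.
Insert 29: 29 < 38 → go left; 29 < 30 → go left; 29 > 27 → go right. Place as right child of 27.
Insert 34: 34 < 38 → go left; 34 > 30 → go right; 34 > 31 → go right. Place as right child of 31.
Insert 14: 14 < 38 → go left; 14 < 30 → go left; 14 < 27 → go left; 14 < 21 → go left. Place as left child of 21.
Insert 40: 40 > 38 → go right. Place as right child of 38.
Insert 53: 53 > 38 → go right; 53 > 40 → go right. Place as right child of 40.
Insert 42: 42 > 38 → go right; 42 > 40 → go right; 42 < 53 → go left. Place as left child of 53.
Insert 58: 58 > 38 → go right; 58 > 40 → go right; 58 > 53 → go right. Place as right child of 53.
Insert 51: 51 > 38 → go right; 51 > 40 → go right; 51 < 53 → go left; 51 > 42 → go right. Place as right child of 42.
Insert 52: 52 > 38 → go right; 52 > 40 → go right; 52 < 53 → go left; 52 > 42 → go right; 52 > 51 → go right. Place as right child of 51.
Insert 41: 41 > 38 → go right; 41 > 40 → go right; 41 < 53 → go left; 41 < 42 → go left. Place as left child of 42.
Insert 54: 54 > 38 → go right; 54 > 40 → go right; 54 > 53 → go right; 54 < 58 → go left. Place as left child of 58.
Insert 50: 50 > 38 → go right; 50 > 40 → go right; 50 < 53 → go left; 50 > 42 → go right; 50 < 51 → go left. Place as left child of 51.

38 30 27 21 14 29 31 34 40 53 42 41 51 50 52 58 54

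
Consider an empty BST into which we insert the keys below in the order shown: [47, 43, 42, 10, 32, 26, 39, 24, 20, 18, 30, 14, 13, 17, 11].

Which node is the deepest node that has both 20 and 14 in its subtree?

47: root
43: left child of 47 (depth 1)
42: left child of 43 (depth 2)
10: left child of 42 (depth 3)
32: right child of 10 (depth 4)
26: left child of 32 (depth 5)
39: right child of 32 (depth 5)
24: left child of 26 (depth 6)
20: left child of 24 (depth 7)
18: left child of 20 (depth 8)
30: right child of 26 (depth 6)
14: left child of 18 (depth 9)
13: left child of 14 (depth 10)
17: right child of 14 (depth 10)
11: left child of 13 (depth 11)

Path to 20: 47 → 43 → 42 → 10 → 32 → 26 → 24 → 20
Path to 14: 47 → 43 → 42 → 10 → 32 → 26 → 24 → 20 → 18 → 14
20 lies on both paths and is an ancestor of the other node.

20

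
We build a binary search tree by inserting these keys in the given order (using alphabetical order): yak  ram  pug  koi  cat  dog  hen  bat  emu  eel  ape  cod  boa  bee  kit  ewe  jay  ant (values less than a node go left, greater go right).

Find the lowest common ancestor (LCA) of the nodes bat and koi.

Insert yak: tree is empty, so yak becomes the root.
Insert ram: ram < yak → go left. Place as left child of yak.
Insert pug: pug < yak → go left; pug < ram → go left. Place as left child of ram.
Insert koi: koi < yak → go left; koi < ram → go left; koi < pug → go left. Place as left child of pug.
Insert cat: cat < yak → go left; cat < ram → go left; cat < pug → go left; cat < koi → go left. Place as left child of koi.
Insert dog: dog < yak → go left; dog < ram → go left; dog < pug → go left; dog < koi → go left; dog > cat → go right. Place as right child of cat.
Insert hen: hen < yak → go left; hen < ram → go left; hen < pug → go left; hen < koi → go left; hen > cat → go right; hen > dog → go right. Place as right child of dog.
Insert bat: bat < yak → go left; bat < ram → go left; bat < pug → go left; bat < koi → go left; bat < cat → go left. Place as left child of cat.
Insert emu: emu < yak → go left; emu < ram → go left; emu < pug → go left; emu < koi → go left; emu > cat → go right; emu > dog → go right; emu < hen → go left. Place as left child of hen.
Insert eel: eel < yak → go left; eel < ram → go left; eel < pug → go left; eel < koi → go left; eel > cat → go right; eel > dog → go right; eel < hen → go left; eel < emu → go left. Place as left child of emu.
Insert ape: ape < yak → go left; ape < ram → go left; ape < pug → go left; ape < koi → go left; ape < cat → go left; ape < bat → go left. Place as left child of bat.
Insert cod: cod < yak → go left; cod < ram → go left; cod < pug → go left; cod < koi → go left; cod > cat → go right; cod < dog → go left. Place as left child of dog.
Insert boa: boa < yak → go left; boa < ram → go left; boa < pug → go left; boa < koi → go left; boa < cat → go left; boa > bat → go right. Place as right child of bat.
Insert bee: bee < yak → go left; bee < ram → go left; bee < pug → go left; bee < koi → go left; bee < cat → go left; bee > bat → go right; bee < boa → go left. Place as left child of boa.
Insert kit: kit < yak → go left; kit < ram → go left; kit < pug → go left; kit < koi → go left; kit > cat → go right; kit > dog → go right; kit > hen → go right. Place as right child of hen.
Insert ewe: ewe < yak → go left; ewe < ram → go left; ewe < pug → go left; ewe < koi → go left; ewe > cat → go right; ewe > dog → go right; ewe < hen → go left; ewe > emu → go right. Place as right child of emu.
Insert jay: jay < yak → go left; jay < ram → go left; jay < pug → go left; jay < koi → go left; jay > cat → go right; jay > dog → go right; jay > hen → go right; jay < kit → go left. Place as left child of kit.
Insert ant: ant < yak → go left; ant < ram → go left; ant < pug → go left; ant < koi → go left; ant < cat → go left; ant < bat → go left; ant < ape → go left. Place as left child of ape.

Path to bat: yak → ram → pug → koi → cat → bat
Path to koi: yak → ram → pug → koi
koi lies on both paths and is an ancestor of the other node.

koi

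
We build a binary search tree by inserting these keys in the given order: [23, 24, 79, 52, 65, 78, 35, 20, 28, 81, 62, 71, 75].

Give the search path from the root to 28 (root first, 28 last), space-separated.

Insert 23: tree is empty, so 23 becomes the root.
Insert 24: 24 > 23 → go right. Place as right child of 23.
Insert 79: 79 > 23 → go right; 79 > 24 → go right. Place as right child of 24.
Insert 52: 52 > 23 → go right; 52 > 24 → go right; 52 < 79 → go left. Place as left child of 79.
Insert 65: 65 > 23 → go right; 65 > 24 → go right; 65 < 79 → go left; 65 > 52 → go right. Place as right child of 52.
Insert 78: 78 > 23 → go right; 78 > 24 → go right; 78 < 79 → go left; 78 > 52 → go right; 78 > 65 → go right. Place as right child of 65.
Insert 35: 35 > 23 → go right; 35 > 24 → go right; 35 < 79 → go left; 35 < 52 → go left. Place as left child of 52.
Insert 20: 20 < 23 → go left. Place as left child of 23.
Insert 28: 28 > 23 → go right; 28 > 24 → go right; 28 < 79 → go left; 28 < 52 → go left; 28 < 35 → go left. Place as left child of 35.
Insert 81: 81 > 23 → go right; 81 > 24 → go right; 81 > 79 → go right. Place as right child of 79.
Insert 62: 62 > 23 → go right; 62 > 24 → go right; 62 < 79 → go left; 62 > 52 → go right; 62 < 65 → go left. Place as left child of 65.
Insert 71: 71 > 23 → go right; 71 > 24 → go right; 71 < 79 → go left; 71 > 52 → go right; 71 > 65 → go right; 71 < 78 → go left. Place as left child of 78.
Insert 75: 75 > 23 → go right; 75 > 24 → go right; 75 < 79 → go left; 75 > 52 → go right; 75 > 65 → go right; 75 < 78 → go left; 75 > 71 → go right. Place as right child of 71.

23 24 79 52 35 28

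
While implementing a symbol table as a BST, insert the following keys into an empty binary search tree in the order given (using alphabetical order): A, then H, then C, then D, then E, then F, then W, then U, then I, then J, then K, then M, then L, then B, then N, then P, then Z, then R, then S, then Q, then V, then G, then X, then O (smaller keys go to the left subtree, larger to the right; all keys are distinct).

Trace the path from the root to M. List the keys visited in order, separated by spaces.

A H W U I J K M

Insert A: tree is empty, so A becomes the root.
Insert H: H > A → go right. Place as right child of A.
Insert C: C > A → go right; C < H → go left. Place as left child of H.
Insert D: D > A → go right; D < H → go left; D > C → go right. Place as right child of C.
Insert E: E > A → go right; E < H → go left; E > C → go right; E > D → go right. Place as right child of D.
Insert F: F > A → go right; F < H → go left; F > C → go right; F > D → go right; F > E → go right. Place as right child of E.
Insert W: W > A → go right; W > H → go right. Place as right child of H.
Insert U: U > A → go right; U > H → go right; U < W → go left. Place as left child of W.
Insert I: I > A → go right; I > H → go right; I < W → go left; I < U → go left. Place as left child of U.
Insert J: J > A → go right; J > H → go right; J < W → go left; J < U → go left; J > I → go right. Place as right child of I.
Insert K: K > A → go right; K > H → go right; K < W → go left; K < U → go left; K > I → go right; K > J → go right. Place as right child of J.
Insert M: M > A → go right; M > H → go right; M < W → go left; M < U → go left; M > I → go right; M > J → go right; M > K → go right. Place as right child of K.
Insert L: L > A → go right; L > H → go right; L < W → go left; L < U → go left; L > I → go right; L > J → go right; L > K → go right; L < M → go left. Place as left child of M.
Insert B: B > A → go right; B < H → go left; B < C → go left. Place as left child of C.
Insert N: N > A → go right; N > H → go right; N < W → go left; N < U → go left; N > I → go right; N > J → go right; N > K → go right; N > M → go right. Place as right child of M.
Insert P: P > A → go right; P > H → go right; P < W → go left; P < U → go left; P > I → go right; P > J → go right; P > K → go right; P > M → go right; P > N → go right. Place as right child of N.
Insert Z: Z > A → go right; Z > H → go right; Z > W → go right. Place as right child of W.
Insert R: R > A → go right; R > H → go right; R < W → go left; R < U → go left; R > I → go right; R > J → go right; R > K → go right; R > M → go right; R > N → go right; R > P → go right. Place as right child of P.
Insert S: S > A → go right; S > H → go right; S < W → go left; S < U → go left; S > I → go right; S > J → go right; S > K → go right; S > M → go right; S > N → go right; S > P → go right; S > R → go right. Place as right child of R.
Insert Q: Q > A → go right; Q > H → go right; Q < W → go left; Q < U → go left; Q > I → go right; Q > J → go right; Q > K → go right; Q > M → go right; Q > N → go right; Q > P → go right; Q < R → go left. Place as left child of R.
Insert V: V > A → go right; V > H → go right; V < W → go left; V > U → go right. Place as right child of U.
Insert G: G > A → go right; G < H → go left; G > C → go right; G > D → go right; G > E → go right; G > F → go right. Place as right child of F.
Insert X: X > A → go right; X > H → go right; X > W → go right; X < Z → go left. Place as left child of Z.
Insert O: O > A → go right; O > H → go right; O < W → go left; O < U → go left; O > I → go right; O > J → go right; O > K → go right; O > M → go right; O > N → go right; O < P → go left. Place as left child of P.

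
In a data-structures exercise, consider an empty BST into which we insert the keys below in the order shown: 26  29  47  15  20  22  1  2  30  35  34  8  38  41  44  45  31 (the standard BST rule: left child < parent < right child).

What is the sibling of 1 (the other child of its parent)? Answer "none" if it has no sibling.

26: root
29: right child of 26 (depth 1)
47: right child of 29 (depth 2)
15: left child of 26 (depth 1)
20: right child of 15 (depth 2)
22: right child of 20 (depth 3)
1: left child of 15 (depth 2)
2: right child of 1 (depth 3)
30: left child of 47 (depth 3)
35: right child of 30 (depth 4)
34: left child of 35 (depth 5)
8: right child of 2 (depth 4)
38: right child of 35 (depth 5)
41: right child of 38 (depth 6)
44: right child of 41 (depth 7)
45: right child of 44 (depth 8)
31: left child of 34 (depth 6)

1's parent is 15; the other child of 15 is 20.

20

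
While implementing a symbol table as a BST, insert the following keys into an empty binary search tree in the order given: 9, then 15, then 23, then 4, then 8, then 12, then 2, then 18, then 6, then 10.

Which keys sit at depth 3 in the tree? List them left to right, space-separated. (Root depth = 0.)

Resulting structure (node: left, right):
  9: L=4, R=15
  15: L=12, R=23
  23: L=18, R=–
  4: L=2, R=8
  8: L=6, R=–
  12: L=10, R=–
  2: L=–, R=–
  18: L=–, R=–
  6: L=–, R=–
  10: L=–, R=–

6 10 18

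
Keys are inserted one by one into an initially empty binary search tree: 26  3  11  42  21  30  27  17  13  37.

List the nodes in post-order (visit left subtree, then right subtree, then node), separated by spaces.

Resulting structure (node: left, right):
  26: L=3, R=42
  3: L=–, R=11
  11: L=–, R=21
  42: L=30, R=–
  21: L=17, R=–
  30: L=27, R=37
  27: L=–, R=–
  17: L=13, R=–
  13: L=–, R=–
  37: L=–, R=–

13 17 21 11 3 27 37 30 42 26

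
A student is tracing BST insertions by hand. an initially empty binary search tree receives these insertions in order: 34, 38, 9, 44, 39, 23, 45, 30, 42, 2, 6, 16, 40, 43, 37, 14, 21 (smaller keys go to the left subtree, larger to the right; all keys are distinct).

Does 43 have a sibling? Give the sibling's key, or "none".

40

34: root
38: right child of 34 (depth 1)
9: left child of 34 (depth 1)
44: right child of 38 (depth 2)
39: left child of 44 (depth 3)
23: right child of 9 (depth 2)
45: right child of 44 (depth 3)
30: right child of 23 (depth 3)
42: right child of 39 (depth 4)
2: left child of 9 (depth 2)
6: right child of 2 (depth 3)
16: left child of 23 (depth 3)
40: left child of 42 (depth 5)
43: right child of 42 (depth 5)
37: left child of 38 (depth 2)
14: left child of 16 (depth 4)
21: right child of 16 (depth 4)

43's parent is 42; the other child of 42 is 40.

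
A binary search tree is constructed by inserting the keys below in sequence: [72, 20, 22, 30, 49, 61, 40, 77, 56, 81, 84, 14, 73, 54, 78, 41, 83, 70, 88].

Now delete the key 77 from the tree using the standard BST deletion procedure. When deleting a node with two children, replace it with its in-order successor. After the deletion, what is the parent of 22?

Resulting structure (node: left, right):
  72: L=20, R=77
  20: L=14, R=22
  22: L=–, R=30
  30: L=–, R=49
  49: L=40, R=61
  61: L=56, R=70
  40: L=–, R=41
  77: L=73, R=81
  56: L=54, R=–
  81: L=78, R=84
  84: L=83, R=88
  14: L=–, R=–
  73: L=–, R=–
  54: L=–, R=–
  78: L=–, R=–
  41: L=–, R=–
  83: L=–, R=–
  70: L=–, R=–
  88: L=–, R=–

Delete 77 (two children — replace with in-order successor).
After deletion, 22's parent is 20.

20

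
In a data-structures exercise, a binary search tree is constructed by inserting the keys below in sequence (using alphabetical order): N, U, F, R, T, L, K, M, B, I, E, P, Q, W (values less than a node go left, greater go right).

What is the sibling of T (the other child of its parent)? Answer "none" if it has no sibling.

Insert N: tree is empty, so N becomes the root.
Insert U: U > N → go right. Place as right child of N.
Insert F: F < N → go left. Place as left child of N.
Insert R: R > N → go right; R < U → go left. Place as left child of U.
Insert T: T > N → go right; T < U → go left; T > R → go right. Place as right child of R.
Insert L: L < N → go left; L > F → go right. Place as right child of F.
Insert K: K < N → go left; K > F → go right; K < L → go left. Place as left child of L.
Insert M: M < N → go left; M > F → go right; M > L → go right. Place as right child of L.
Insert B: B < N → go left; B < F → go left. Place as left child of F.
Insert I: I < N → go left; I > F → go right; I < L → go left; I < K → go left. Place as left child of K.
Insert E: E < N → go left; E < F → go left; E > B → go right. Place as right child of B.
Insert P: P > N → go right; P < U → go left; P < R → go left. Place as left child of R.
Insert Q: Q > N → go right; Q < U → go left; Q < R → go left; Q > P → go right. Place as right child of P.
Insert W: W > N → go right; W > U → go right. Place as right child of U.

T's parent is R; the other child of R is P.

P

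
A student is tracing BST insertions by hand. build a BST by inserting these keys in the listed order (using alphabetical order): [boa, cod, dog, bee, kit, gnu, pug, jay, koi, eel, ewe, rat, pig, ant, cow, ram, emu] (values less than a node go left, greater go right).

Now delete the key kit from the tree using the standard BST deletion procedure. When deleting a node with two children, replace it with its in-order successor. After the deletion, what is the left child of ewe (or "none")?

emu

boa: root
cod: right child of boa (depth 1)
dog: right child of cod (depth 2)
bee: left child of boa (depth 1)
kit: right child of dog (depth 3)
gnu: left child of kit (depth 4)
pug: right child of kit (depth 4)
jay: right child of gnu (depth 5)
koi: left child of pug (depth 5)
eel: left child of gnu (depth 5)
ewe: right child of eel (depth 6)
rat: right child of pug (depth 5)
pig: right child of koi (depth 6)
ant: left child of bee (depth 2)
cow: left child of dog (depth 3)
ram: left child of rat (depth 6)
emu: left child of ewe (depth 7)

Delete kit (two children — replace with in-order successor).
After deletion, ewe's left child: emu.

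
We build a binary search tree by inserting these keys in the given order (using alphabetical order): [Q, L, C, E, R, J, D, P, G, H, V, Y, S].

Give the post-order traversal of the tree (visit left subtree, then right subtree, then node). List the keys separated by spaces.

D H G J E C P L S Y V R Q

Insert Q: tree is empty, so Q becomes the root.
Insert L: L < Q → go left. Place as left child of Q.
Insert C: C < Q → go left; C < L → go left. Place as left child of L.
Insert E: E < Q → go left; E < L → go left; E > C → go right. Place as right child of C.
Insert R: R > Q → go right. Place as right child of Q.
Insert J: J < Q → go left; J < L → go left; J > C → go right; J > E → go right. Place as right child of E.
Insert D: D < Q → go left; D < L → go left; D > C → go right; D < E → go left. Place as left child of E.
Insert P: P < Q → go left; P > L → go right. Place as right child of L.
Insert G: G < Q → go left; G < L → go left; G > C → go right; G > E → go right; G < J → go left. Place as left child of J.
Insert H: H < Q → go left; H < L → go left; H > C → go right; H > E → go right; H < J → go left; H > G → go right. Place as right child of G.
Insert V: V > Q → go right; V > R → go right. Place as right child of R.
Insert Y: Y > Q → go right; Y > R → go right; Y > V → go right. Place as right child of V.
Insert S: S > Q → go right; S > R → go right; S < V → go left. Place as left child of V.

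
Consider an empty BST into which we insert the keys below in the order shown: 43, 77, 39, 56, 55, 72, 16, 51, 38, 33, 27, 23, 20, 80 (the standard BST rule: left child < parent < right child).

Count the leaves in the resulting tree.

4

Resulting structure (node: left, right):
  43: L=39, R=77
  77: L=56, R=80
  39: L=16, R=–
  56: L=55, R=72
  55: L=51, R=–
  72: L=–, R=–
  16: L=–, R=38
  51: L=–, R=–
  38: L=33, R=–
  33: L=27, R=–
  27: L=23, R=–
  23: L=20, R=–
  20: L=–, R=–
  80: L=–, R=–

Leaves: 20, 51, 72, 80 — 4 in total.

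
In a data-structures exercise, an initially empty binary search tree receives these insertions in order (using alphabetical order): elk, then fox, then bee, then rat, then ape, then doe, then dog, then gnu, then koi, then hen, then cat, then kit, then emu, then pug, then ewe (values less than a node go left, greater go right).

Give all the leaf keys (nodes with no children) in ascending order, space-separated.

ape cat dog ewe kit pug

elk: root
fox: right child of elk (depth 1)
bee: left child of elk (depth 1)
rat: right child of fox (depth 2)
ape: left child of bee (depth 2)
doe: right child of bee (depth 2)
dog: right child of doe (depth 3)
gnu: left child of rat (depth 3)
koi: right child of gnu (depth 4)
hen: left child of koi (depth 5)
cat: left child of doe (depth 3)
kit: right child of hen (depth 6)
emu: left child of fox (depth 2)
pug: right child of koi (depth 5)
ewe: right child of emu (depth 3)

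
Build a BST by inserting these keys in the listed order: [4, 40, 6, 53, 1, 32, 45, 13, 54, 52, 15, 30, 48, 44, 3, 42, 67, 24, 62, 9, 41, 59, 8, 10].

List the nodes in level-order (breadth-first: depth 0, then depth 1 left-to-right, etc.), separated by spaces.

Insert 4: tree is empty, so 4 becomes the root.
Insert 40: 40 > 4 → go right. Place as right child of 4.
Insert 6: 6 > 4 → go right; 6 < 40 → go left. Place as left child of 40.
Insert 53: 53 > 4 → go right; 53 > 40 → go right. Place as right child of 40.
Insert 1: 1 < 4 → go left. Place as left child of 4.
Insert 32: 32 > 4 → go right; 32 < 40 → go left; 32 > 6 → go right. Place as right child of 6.
Insert 45: 45 > 4 → go right; 45 > 40 → go right; 45 < 53 → go left. Place as left child of 53.
Insert 13: 13 > 4 → go right; 13 < 40 → go left; 13 > 6 → go right; 13 < 32 → go left. Place as left child of 32.
Insert 54: 54 > 4 → go right; 54 > 40 → go right; 54 > 53 → go right. Place as right child of 53.
Insert 52: 52 > 4 → go right; 52 > 40 → go right; 52 < 53 → go left; 52 > 45 → go right. Place as right child of 45.
Insert 15: 15 > 4 → go right; 15 < 40 → go left; 15 > 6 → go right; 15 < 32 → go left; 15 > 13 → go right. Place as right child of 13.
Insert 30: 30 > 4 → go right; 30 < 40 → go left; 30 > 6 → go right; 30 < 32 → go left; 30 > 13 → go right; 30 > 15 → go right. Place as right child of 15.
Insert 48: 48 > 4 → go right; 48 > 40 → go right; 48 < 53 → go left; 48 > 45 → go right; 48 < 52 → go left. Place as left child of 52.
Insert 44: 44 > 4 → go right; 44 > 40 → go right; 44 < 53 → go left; 44 < 45 → go left. Place as left child of 45.
Insert 3: 3 < 4 → go left; 3 > 1 → go right. Place as right child of 1.
Insert 42: 42 > 4 → go right; 42 > 40 → go right; 42 < 53 → go left; 42 < 45 → go left; 42 < 44 → go left. Place as left child of 44.
Insert 67: 67 > 4 → go right; 67 > 40 → go right; 67 > 53 → go right; 67 > 54 → go right. Place as right child of 54.
Insert 24: 24 > 4 → go right; 24 < 40 → go left; 24 > 6 → go right; 24 < 32 → go left; 24 > 13 → go right; 24 > 15 → go right; 24 < 30 → go left. Place as left child of 30.
Insert 62: 62 > 4 → go right; 62 > 40 → go right; 62 > 53 → go right; 62 > 54 → go right; 62 < 67 → go left. Place as left child of 67.
Insert 9: 9 > 4 → go right; 9 < 40 → go left; 9 > 6 → go right; 9 < 32 → go left; 9 < 13 → go left. Place as left child of 13.
Insert 41: 41 > 4 → go right; 41 > 40 → go right; 41 < 53 → go left; 41 < 45 → go left; 41 < 44 → go left; 41 < 42 → go left. Place as left child of 42.
Insert 59: 59 > 4 → go right; 59 > 40 → go right; 59 > 53 → go right; 59 > 54 → go right; 59 < 67 → go left; 59 < 62 → go left. Place as left child of 62.
Insert 8: 8 > 4 → go right; 8 < 40 → go left; 8 > 6 → go right; 8 < 32 → go left; 8 < 13 → go left; 8 < 9 → go left. Place as left child of 9.
Insert 10: 10 > 4 → go right; 10 < 40 → go left; 10 > 6 → go right; 10 < 32 → go left; 10 < 13 → go left; 10 > 9 → go right. Place as right child of 9.

4 1 40 3 6 53 32 45 54 13 44 52 67 9 15 42 48 62 8 10 30 41 59 24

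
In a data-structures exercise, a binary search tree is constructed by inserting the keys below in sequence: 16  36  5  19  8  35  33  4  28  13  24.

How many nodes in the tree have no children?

3

Insert 16: tree is empty, so 16 becomes the root.
Insert 36: 36 > 16 → go right. Place as right child of 16.
Insert 5: 5 < 16 → go left. Place as left child of 16.
Insert 19: 19 > 16 → go right; 19 < 36 → go left. Place as left child of 36.
Insert 8: 8 < 16 → go left; 8 > 5 → go right. Place as right child of 5.
Insert 35: 35 > 16 → go right; 35 < 36 → go left; 35 > 19 → go right. Place as right child of 19.
Insert 33: 33 > 16 → go right; 33 < 36 → go left; 33 > 19 → go right; 33 < 35 → go left. Place as left child of 35.
Insert 4: 4 < 16 → go left; 4 < 5 → go left. Place as left child of 5.
Insert 28: 28 > 16 → go right; 28 < 36 → go left; 28 > 19 → go right; 28 < 35 → go left; 28 < 33 → go left. Place as left child of 33.
Insert 13: 13 < 16 → go left; 13 > 5 → go right; 13 > 8 → go right. Place as right child of 8.
Insert 24: 24 > 16 → go right; 24 < 36 → go left; 24 > 19 → go right; 24 < 35 → go left; 24 < 33 → go left; 24 < 28 → go left. Place as left child of 28.

Leaves: 4, 13, 24 — 3 in total.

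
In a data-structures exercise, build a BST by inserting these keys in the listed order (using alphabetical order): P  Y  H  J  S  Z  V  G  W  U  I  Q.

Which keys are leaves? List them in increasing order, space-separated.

Resulting structure (node: left, right):
  P: L=H, R=Y
  Y: L=S, R=Z
  H: L=G, R=J
  J: L=I, R=–
  S: L=Q, R=V
  Z: L=–, R=–
  V: L=U, R=W
  G: L=–, R=–
  W: L=–, R=–
  U: L=–, R=–
  I: L=–, R=–
  Q: L=–, R=–

G I Q U W Z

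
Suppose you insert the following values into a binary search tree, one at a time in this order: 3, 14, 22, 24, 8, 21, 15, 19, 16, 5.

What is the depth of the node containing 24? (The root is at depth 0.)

3

3: root
14: right child of 3 (depth 1)
22: right child of 14 (depth 2)
24: right child of 22 (depth 3)
8: left child of 14 (depth 2)
21: left child of 22 (depth 3)
15: left child of 21 (depth 4)
19: right child of 15 (depth 5)
16: left child of 19 (depth 6)
5: left child of 8 (depth 3)

Path to 24: 3 → 14 → 22 → 24, which is 3 edges.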